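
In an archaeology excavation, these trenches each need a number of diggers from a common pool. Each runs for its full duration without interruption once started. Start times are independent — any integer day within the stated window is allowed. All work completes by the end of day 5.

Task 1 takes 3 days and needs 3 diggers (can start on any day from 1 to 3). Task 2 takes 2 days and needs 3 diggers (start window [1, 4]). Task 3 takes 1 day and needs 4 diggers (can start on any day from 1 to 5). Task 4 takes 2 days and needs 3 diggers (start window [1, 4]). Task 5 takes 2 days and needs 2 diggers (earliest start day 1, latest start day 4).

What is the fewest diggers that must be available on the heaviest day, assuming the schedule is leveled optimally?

6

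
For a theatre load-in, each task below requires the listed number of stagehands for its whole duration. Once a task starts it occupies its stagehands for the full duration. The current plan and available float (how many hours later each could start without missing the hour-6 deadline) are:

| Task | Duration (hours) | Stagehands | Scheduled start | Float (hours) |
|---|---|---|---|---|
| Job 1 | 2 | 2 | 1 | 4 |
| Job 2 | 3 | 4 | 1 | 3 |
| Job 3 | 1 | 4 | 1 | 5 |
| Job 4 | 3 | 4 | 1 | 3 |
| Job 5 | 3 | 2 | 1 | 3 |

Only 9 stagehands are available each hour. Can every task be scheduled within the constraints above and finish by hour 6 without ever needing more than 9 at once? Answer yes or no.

Schedule Job 1@1, Job 2@1, Job 3@3, Job 4@4, Job 5@4: h1:6  h2:6  h3:8  h4:6  h5:6  h6:6 — peak 8 ≤ 9.

yes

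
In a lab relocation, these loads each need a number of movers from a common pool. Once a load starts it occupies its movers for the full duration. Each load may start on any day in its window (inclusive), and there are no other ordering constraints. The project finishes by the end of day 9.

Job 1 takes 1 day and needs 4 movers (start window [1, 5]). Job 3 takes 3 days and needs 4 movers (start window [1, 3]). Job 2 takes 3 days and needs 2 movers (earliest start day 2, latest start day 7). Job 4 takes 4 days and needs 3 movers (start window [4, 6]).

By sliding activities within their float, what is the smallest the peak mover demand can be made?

Early-start (Job 1@1, Job 3@1, Job 2@2, Job 4@4) gives peak 8: d1:8  d2:6  d3:6  d4:5  d5:3  d6:3  d7:3  d8:0  d9:0.
Shift Job 3→2, Job 2→5, Job 4→5.
Schedule Job 1@1, Job 3@2, Job 2@5, Job 4@5: d1:4  d2:4  d3:4  d4:4  d5:5  d6:5  d7:5  d8:3  d9:0 — peak 5.

5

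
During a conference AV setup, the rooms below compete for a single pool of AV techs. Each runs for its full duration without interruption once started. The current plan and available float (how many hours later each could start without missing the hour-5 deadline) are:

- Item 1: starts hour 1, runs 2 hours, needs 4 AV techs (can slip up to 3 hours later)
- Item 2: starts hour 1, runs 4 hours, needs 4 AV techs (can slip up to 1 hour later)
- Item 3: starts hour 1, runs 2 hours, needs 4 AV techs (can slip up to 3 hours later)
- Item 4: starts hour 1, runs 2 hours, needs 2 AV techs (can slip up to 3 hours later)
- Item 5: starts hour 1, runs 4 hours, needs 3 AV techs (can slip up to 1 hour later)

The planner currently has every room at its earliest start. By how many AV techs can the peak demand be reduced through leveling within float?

4

Early-start peak: h1:17  h2:17  h3:7  h4:7  h5:0 ⇒ 17.
Leveled (Item 1@1, Item 2@1, Item 3@3, Item 4@1, Item 5@1): h1:13  h2:13  h3:11  h4:11  h5:0 ⇒ 13.
Reduction 17 − 13 = 4.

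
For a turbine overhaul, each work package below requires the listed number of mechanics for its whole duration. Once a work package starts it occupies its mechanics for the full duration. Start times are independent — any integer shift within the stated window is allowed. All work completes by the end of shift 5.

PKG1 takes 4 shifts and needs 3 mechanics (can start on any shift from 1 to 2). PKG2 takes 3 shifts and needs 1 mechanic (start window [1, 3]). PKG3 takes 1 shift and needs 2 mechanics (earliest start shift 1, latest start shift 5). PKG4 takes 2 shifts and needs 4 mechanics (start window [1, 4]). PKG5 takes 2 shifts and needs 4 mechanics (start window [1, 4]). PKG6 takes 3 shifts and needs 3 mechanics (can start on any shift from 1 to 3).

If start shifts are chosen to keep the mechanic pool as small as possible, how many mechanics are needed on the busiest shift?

Early-start (PKG1@1, PKG2@1, PKG3@1, PKG4@1, PKG5@1, PKG6@1) gives peak 17: s1:17  s2:15  s3:7  s4:3  s5:0.
Shift PKG5→4, PKG6→3.
Schedule PKG1@1, PKG2@1, PKG3@1, PKG4@1, PKG5@4, PKG6@3: s1:10  s2:8  s3:7  s4:10  s5:7 — peak 10.

10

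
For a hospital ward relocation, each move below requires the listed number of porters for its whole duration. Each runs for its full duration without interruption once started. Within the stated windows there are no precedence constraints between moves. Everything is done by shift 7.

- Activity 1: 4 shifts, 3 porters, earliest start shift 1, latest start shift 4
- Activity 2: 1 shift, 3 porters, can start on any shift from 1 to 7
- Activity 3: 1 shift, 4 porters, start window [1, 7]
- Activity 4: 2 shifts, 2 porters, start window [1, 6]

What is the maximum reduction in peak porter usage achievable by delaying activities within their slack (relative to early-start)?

7

Early-start peak: s1:12  s2:5  s3:3  s4:3  s5:0  s6:0  s7:0 ⇒ 12.
Leveled (Activity 1@1, Activity 2@5, Activity 3@6, Activity 4@1): s1:5  s2:5  s3:3  s4:3  s5:3  s6:4  s7:0 ⇒ 5.
Reduction 12 − 5 = 7.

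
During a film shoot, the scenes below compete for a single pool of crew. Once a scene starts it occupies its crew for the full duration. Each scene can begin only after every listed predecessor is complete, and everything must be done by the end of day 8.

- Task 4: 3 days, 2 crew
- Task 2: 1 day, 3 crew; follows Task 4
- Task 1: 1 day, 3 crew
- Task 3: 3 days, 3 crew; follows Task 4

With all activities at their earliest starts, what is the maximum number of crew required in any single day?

Early-start schedule: Task 4@1, Task 2@4, Task 1@1, Task 3@4.
Load per day: day 1: 5, day 2: 2, day 3: 2, day 4: 6, day 5: 3, day 6: 3, day 7: 0, day 8: 0.
Peak is 6.

6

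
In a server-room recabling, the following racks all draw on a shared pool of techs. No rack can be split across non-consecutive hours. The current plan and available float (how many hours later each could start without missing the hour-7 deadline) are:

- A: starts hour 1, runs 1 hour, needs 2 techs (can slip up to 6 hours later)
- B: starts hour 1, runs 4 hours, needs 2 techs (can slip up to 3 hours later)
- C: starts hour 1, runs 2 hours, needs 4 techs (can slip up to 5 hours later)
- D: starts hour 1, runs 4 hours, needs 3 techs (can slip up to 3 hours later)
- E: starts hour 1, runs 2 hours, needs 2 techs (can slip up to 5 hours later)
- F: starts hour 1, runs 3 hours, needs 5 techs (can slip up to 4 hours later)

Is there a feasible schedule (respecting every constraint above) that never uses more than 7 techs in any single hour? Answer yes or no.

yes

Schedule A@1, B@2, C@6, D@4, E@4, F@1: h1:7  h2:7  h3:7  h4:7  h5:7  h6:7  h7:7 — peak 7 ≤ 7.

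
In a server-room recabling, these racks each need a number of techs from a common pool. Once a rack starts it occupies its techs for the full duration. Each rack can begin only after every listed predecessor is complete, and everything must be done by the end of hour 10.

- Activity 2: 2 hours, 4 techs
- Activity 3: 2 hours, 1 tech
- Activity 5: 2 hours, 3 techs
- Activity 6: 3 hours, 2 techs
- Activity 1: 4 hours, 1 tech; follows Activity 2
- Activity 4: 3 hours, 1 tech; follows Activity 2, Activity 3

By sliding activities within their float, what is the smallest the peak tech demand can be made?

4

Early-start (Activity 2@1, Activity 3@1, Activity 5@1, Activity 6@1, Activity 1@3, Activity 4@3) gives peak 10: h1:10  h2:10  h3:4  h4:2  h5:2  h6:1  h7:0  h8:0  h9:0  h10:0.
Shift Activity 3→3, Activity 5→3, Activity 6→5, Activity 1→5, Activity 4→5.
Schedule Activity 2@1, Activity 3@3, Activity 5@3, Activity 6@5, Activity 1@5, Activity 4@5: h1:4  h2:4  h3:4  h4:4  h5:4  h6:4  h7:4  h8:1  h9:0  h10:0 — peak 4.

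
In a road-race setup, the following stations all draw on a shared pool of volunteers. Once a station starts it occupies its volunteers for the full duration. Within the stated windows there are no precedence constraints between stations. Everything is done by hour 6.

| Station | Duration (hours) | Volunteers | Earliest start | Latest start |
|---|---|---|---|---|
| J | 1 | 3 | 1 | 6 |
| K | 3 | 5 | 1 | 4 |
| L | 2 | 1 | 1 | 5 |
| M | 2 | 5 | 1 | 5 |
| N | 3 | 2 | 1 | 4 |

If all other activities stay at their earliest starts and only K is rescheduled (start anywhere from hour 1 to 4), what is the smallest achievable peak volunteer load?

K@1: h1:16  h2:13  h3:7  h4:0  h5:0  h6:0 → peak 16
K@2: h1:11  h2:13  h3:7  h4:5  h5:0  h6:0 → peak 13
K@3: h1:11  h2:8  h3:7  h4:5  h5:5  h6:0 → peak 11
K@4: h1:11  h2:8  h3:2  h4:5  h5:5  h6:5 → peak 11
Best is K@3, peak 11.

11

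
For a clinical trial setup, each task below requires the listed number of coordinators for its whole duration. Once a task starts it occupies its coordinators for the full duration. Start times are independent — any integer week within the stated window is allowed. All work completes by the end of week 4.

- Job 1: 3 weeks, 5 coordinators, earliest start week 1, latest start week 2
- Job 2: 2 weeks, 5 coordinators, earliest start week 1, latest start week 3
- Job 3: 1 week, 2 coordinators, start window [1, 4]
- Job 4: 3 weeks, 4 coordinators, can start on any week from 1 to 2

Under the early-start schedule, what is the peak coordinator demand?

16

Early-start schedule: Job 1@1, Job 2@1, Job 3@1, Job 4@1.
Load per week: week 1: 16, week 2: 14, week 3: 9, week 4: 0.
Peak is 16.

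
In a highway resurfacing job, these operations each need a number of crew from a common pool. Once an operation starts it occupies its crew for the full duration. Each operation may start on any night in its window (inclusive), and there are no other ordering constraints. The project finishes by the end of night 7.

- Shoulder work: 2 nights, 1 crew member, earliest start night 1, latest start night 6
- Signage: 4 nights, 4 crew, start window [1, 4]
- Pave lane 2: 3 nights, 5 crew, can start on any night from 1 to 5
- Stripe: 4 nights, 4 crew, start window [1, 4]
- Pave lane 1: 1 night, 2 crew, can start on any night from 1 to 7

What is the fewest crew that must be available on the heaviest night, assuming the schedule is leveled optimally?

8

Early-start (Shoulder work@1, Signage@1, Pave lane 2@1, Stripe@1, Pave lane 1@1) gives peak 16: n1:16  n2:14  n3:13  n4:8  n5:0  n6:0  n7:0.
Shift Signage→4, Stripe→4.
Schedule Shoulder work@1, Signage@4, Pave lane 2@1, Stripe@4, Pave lane 1@1: n1:8  n2:6  n3:5  n4:8  n5:8  n6:8  n7:8 — peak 8.
Total crew member-nights = 51 over 7 nights ⇒ peak ≥ ⌈51/7⌉ = 8, so 8 is optimal.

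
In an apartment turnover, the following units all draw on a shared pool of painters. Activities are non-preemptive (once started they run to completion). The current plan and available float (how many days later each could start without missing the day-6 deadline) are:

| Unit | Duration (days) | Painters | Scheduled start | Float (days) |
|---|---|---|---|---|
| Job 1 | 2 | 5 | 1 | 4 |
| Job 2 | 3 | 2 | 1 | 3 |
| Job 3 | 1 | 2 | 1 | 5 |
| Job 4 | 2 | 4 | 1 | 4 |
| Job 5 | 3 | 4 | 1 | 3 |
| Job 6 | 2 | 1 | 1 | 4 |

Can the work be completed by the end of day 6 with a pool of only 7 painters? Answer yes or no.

no

The minimum achievable peak is 8; 7 < 8, so no feasible schedule stays within the cap.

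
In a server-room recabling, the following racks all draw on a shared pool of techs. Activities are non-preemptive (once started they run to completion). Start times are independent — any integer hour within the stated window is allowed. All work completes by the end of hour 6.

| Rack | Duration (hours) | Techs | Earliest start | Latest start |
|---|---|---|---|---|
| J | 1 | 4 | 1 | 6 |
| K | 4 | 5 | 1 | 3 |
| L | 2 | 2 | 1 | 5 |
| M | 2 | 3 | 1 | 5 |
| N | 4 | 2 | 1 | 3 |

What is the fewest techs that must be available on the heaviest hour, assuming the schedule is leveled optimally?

8

Early-start (J@1, K@1, L@1, M@1, N@1) gives peak 16: h1:16  h2:12  h3:7  h4:7  h5:0  h6:0.
Shift K→3, M→5.
Schedule J@1, K@3, L@1, M@5, N@1: h1:8  h2:4  h3:7  h4:7  h5:8  h6:8 — peak 8.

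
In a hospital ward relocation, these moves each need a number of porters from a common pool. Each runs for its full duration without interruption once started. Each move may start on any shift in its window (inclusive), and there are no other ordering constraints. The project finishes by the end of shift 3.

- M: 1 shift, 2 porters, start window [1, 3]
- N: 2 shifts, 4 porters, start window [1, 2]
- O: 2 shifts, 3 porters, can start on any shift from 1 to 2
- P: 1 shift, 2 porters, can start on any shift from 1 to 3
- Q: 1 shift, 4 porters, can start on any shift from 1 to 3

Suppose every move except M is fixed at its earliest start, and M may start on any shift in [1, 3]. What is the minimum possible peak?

M@1: s1:15  s2:7  s3:0 → peak 15
M@2: s1:13  s2:9  s3:0 → peak 13
M@3: s1:13  s2:7  s3:2 → peak 13
Best is M@2, peak 13.

13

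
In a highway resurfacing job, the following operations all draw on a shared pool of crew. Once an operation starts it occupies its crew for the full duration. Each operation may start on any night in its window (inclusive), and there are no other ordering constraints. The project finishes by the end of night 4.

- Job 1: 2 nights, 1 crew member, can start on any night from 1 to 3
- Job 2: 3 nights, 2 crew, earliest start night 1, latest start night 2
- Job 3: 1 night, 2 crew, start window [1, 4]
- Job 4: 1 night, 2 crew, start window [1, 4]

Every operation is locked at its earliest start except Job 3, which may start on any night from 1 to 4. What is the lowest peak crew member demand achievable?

5

Job 3@1: n1:7  n2:3  n3:2  n4:0 → peak 7
Job 3@2: n1:5  n2:5  n3:2  n4:0 → peak 5
Job 3@3: n1:5  n2:3  n3:4  n4:0 → peak 5
Job 3@4: n1:5  n2:3  n3:2  n4:2 → peak 5
Best is Job 3@2, peak 5.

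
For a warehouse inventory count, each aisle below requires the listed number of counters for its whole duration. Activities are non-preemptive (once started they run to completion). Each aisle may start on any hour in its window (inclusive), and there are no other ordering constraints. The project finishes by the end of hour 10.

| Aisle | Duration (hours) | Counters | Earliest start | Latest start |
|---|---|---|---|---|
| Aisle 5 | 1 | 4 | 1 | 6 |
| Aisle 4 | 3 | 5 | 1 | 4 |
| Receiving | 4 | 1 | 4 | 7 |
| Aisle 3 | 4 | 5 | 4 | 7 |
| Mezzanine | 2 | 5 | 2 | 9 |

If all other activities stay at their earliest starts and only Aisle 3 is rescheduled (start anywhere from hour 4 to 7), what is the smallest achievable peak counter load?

Aisle 3@4: h1:9  h2:10  h3:10  h4:6  h5:6  h6:6  h7:6  h8:0  h9:0  h10:0 → peak 10
Aisle 3@5: h1:9  h2:10  h3:10  h4:1  h5:6  h6:6  h7:6  h8:5  h9:0  h10:0 → peak 10
Aisle 3@6: h1:9  h2:10  h3:10  h4:1  h5:1  h6:6  h7:6  h8:5  h9:5  h10:0 → peak 10
Aisle 3@7: h1:9  h2:10  h3:10  h4:1  h5:1  h6:1  h7:6  h8:5  h9:5  h10:5 → peak 10
Best is Aisle 3@4, peak 10.

10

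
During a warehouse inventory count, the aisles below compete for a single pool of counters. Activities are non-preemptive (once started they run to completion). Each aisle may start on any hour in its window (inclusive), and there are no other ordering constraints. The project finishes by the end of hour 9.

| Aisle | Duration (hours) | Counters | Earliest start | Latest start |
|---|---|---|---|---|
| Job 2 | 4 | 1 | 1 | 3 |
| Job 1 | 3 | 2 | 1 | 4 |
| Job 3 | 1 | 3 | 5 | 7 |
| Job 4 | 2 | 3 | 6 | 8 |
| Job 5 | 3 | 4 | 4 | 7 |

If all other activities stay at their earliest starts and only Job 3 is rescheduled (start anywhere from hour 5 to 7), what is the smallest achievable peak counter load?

7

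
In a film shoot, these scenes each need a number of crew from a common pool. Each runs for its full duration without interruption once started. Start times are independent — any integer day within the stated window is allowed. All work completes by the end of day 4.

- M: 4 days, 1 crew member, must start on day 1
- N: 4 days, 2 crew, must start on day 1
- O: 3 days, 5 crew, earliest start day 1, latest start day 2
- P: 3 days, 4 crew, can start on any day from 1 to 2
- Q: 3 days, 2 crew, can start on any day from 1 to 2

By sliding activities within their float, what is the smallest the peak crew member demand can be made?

14

Schedule M@1, N@1, O@1, P@1, Q@1: d1:14  d2:14  d3:14  d4:3 — peak 14.
No arrangement of the 8 feasible schedules does better.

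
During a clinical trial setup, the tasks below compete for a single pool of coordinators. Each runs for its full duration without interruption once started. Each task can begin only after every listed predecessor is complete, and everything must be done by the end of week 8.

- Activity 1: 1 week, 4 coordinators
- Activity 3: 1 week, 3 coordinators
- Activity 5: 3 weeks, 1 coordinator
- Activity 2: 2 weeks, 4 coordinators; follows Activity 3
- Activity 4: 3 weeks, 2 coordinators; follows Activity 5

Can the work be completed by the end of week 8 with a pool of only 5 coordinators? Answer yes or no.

yes

Schedule Activity 1@1, Activity 3@2, Activity 5@1, Activity 2@3, Activity 4@5: w1:5  w2:4  w3:5  w4:4  w5:2  w6:2  w7:2  w8:0 — peak 5 ≤ 5.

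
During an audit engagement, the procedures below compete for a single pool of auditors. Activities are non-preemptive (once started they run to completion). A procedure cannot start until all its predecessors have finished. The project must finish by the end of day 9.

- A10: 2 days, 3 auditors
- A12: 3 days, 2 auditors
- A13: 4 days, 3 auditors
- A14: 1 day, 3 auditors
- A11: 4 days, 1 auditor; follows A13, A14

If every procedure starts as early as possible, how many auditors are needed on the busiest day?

11

Early-start schedule: A10@1, A12@1, A13@1, A14@1, A11@5.
Load per day: day 1: 11, day 2: 8, day 3: 5, day 4: 3, day 5: 1, day 6: 1, day 7: 1, day 8: 1, day 9: 0.
Peak is 11.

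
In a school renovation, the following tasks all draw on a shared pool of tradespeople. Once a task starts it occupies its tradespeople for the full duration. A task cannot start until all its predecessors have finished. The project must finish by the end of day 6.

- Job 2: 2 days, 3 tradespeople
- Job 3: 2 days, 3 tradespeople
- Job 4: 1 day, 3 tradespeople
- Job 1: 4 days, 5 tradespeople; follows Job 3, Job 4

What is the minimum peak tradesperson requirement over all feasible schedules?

Early-start (Job 2@1, Job 3@1, Job 4@1, Job 1@3) gives peak 9: d1:9  d2:6  d3:5  d4:5  d5:5  d6:5.
Shift Job 2→2.
Schedule Job 2@2, Job 3@1, Job 4@1, Job 1@3: d1:6  d2:6  d3:8  d4:5  d5:5  d6:5 — peak 8.
No arrangement of the 10 feasible schedules does better.

8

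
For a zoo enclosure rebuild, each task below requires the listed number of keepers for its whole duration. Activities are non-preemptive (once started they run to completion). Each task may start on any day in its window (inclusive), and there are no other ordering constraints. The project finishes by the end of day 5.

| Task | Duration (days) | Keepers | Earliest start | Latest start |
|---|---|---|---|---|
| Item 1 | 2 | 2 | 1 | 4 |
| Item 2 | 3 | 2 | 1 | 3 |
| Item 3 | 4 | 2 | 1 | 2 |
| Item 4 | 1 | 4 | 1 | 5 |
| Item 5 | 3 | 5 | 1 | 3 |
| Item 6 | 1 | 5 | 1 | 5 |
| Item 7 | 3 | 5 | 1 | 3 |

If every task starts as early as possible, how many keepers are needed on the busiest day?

25

Early-start schedule: Item 1@1, Item 2@1, Item 3@1, Item 4@1, Item 5@1, Item 6@1, Item 7@1.
Load per day: day 1: 25, day 2: 16, day 3: 14, day 4: 2, day 5: 0.
Peak is 25.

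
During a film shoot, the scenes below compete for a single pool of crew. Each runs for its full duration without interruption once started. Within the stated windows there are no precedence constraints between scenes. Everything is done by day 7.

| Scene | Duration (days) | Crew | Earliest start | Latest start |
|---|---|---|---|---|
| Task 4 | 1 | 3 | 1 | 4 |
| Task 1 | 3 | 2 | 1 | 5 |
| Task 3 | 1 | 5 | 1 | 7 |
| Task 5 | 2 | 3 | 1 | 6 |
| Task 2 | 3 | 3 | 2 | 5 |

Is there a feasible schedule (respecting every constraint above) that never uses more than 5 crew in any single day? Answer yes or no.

Schedule Task 4@1, Task 1@1, Task 3@4, Task 5@2, Task 2@5: d1:5  d2:5  d3:5  d4:5  d5:3  d6:3  d7:3 — peak 5 ≤ 5.

yes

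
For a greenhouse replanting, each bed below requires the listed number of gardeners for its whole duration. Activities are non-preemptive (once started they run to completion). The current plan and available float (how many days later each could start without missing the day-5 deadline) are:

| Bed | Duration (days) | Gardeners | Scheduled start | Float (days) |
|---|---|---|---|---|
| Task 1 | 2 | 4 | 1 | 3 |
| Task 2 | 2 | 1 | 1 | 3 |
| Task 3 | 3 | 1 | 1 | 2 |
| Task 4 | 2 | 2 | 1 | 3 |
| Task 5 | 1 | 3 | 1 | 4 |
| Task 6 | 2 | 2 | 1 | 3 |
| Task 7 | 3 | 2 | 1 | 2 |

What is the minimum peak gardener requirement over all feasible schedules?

6

Early-start (Task 1@1, Task 2@1, Task 3@1, Task 4@1, Task 5@1, Task 6@1, Task 7@1) gives peak 15: d1:15  d2:12  d3:3  d4:0  d5:0.
Shift Task 4→4, Task 5→3, Task 6→4, Task 7→3.
Schedule Task 1@1, Task 2@1, Task 3@1, Task 4@4, Task 5@3, Task 6@4, Task 7@3: d1:6  d2:6  d3:6  d4:6  d5:6 — peak 6.
Total gardener-days = 30 over 5 days ⇒ peak ≥ ⌈30/5⌉ = 6, so 6 is optimal.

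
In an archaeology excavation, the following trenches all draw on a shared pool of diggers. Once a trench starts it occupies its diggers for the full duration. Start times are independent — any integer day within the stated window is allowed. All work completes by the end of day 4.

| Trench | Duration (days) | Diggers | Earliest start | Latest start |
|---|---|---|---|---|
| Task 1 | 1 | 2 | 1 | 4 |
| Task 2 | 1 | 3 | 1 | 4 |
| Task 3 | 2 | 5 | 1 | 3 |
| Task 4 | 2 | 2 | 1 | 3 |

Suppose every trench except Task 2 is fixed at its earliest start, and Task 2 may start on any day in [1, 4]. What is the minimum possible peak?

9

Task 2@1: d1:12  d2:7  d3:0  d4:0 → peak 12
Task 2@2: d1:9  d2:10  d3:0  d4:0 → peak 10
Task 2@3: d1:9  d2:7  d3:3  d4:0 → peak 9
Task 2@4: d1:9  d2:7  d3:0  d4:3 → peak 9
Best is Task 2@3, peak 9.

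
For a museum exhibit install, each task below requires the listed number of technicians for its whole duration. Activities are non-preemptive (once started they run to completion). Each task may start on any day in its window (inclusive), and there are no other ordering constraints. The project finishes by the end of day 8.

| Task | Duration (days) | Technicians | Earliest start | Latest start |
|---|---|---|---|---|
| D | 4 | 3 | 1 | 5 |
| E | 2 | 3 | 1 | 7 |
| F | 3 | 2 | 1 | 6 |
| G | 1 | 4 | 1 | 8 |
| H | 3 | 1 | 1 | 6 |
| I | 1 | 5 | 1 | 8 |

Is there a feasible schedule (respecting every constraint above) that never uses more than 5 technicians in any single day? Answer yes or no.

Schedule D@1, E@5, F@1, G@7, H@4, I@8: d1:5  d2:5  d3:5  d4:4  d5:4  d6:4  d7:4  d8:5 — peak 5 ≤ 5.

yes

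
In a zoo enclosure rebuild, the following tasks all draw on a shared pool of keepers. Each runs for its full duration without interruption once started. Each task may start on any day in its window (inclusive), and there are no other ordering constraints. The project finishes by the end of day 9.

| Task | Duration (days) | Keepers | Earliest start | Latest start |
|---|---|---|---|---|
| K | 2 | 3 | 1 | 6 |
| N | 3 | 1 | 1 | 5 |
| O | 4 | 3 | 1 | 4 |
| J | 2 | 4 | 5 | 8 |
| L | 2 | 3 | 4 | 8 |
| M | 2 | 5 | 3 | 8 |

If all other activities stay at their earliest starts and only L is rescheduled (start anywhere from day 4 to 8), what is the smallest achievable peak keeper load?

9

L@4: d1:7  d2:7  d3:9  d4:11  d5:7  d6:4  d7:0  d8:0  d9:0 → peak 11
L@5: d1:7  d2:7  d3:9  d4:8  d5:7  d6:7  d7:0  d8:0  d9:0 → peak 9
L@6: d1:7  d2:7  d3:9  d4:8  d5:4  d6:7  d7:3  d8:0  d9:0 → peak 9
L@7: d1:7  d2:7  d3:9  d4:8  d5:4  d6:4  d7:3  d8:3  d9:0 → peak 9
L@8: d1:7  d2:7  d3:9  d4:8  d5:4  d6:4  d7:0  d8:3  d9:3 → peak 9
Best is L@5, peak 9.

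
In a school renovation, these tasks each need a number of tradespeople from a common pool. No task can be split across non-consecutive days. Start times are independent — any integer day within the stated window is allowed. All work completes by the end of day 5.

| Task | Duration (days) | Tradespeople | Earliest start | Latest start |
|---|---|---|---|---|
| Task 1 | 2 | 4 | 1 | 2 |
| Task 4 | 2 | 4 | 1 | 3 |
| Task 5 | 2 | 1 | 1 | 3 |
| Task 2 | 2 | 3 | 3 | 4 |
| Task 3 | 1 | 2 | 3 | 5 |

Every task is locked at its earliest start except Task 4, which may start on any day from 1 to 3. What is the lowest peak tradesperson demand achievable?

9

Task 4@1: d1:9  d2:9  d3:5  d4:3  d5:0 → peak 9
Task 4@2: d1:5  d2:9  d3:9  d4:3  d5:0 → peak 9
Task 4@3: d1:5  d2:5  d3:9  d4:7  d5:0 → peak 9
Best is Task 4@1, peak 9.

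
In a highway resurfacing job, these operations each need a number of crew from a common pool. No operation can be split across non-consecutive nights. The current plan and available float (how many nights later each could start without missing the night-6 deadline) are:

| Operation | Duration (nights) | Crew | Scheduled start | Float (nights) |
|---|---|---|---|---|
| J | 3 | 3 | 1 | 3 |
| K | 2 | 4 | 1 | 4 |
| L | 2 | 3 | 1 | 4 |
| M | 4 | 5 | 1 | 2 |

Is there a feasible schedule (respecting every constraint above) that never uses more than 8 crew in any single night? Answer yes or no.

Schedule J@1, K@1, L@4, M@3: n1:7  n2:7  n3:8  n4:8  n5:8  n6:5 — peak 8 ≤ 8.

yes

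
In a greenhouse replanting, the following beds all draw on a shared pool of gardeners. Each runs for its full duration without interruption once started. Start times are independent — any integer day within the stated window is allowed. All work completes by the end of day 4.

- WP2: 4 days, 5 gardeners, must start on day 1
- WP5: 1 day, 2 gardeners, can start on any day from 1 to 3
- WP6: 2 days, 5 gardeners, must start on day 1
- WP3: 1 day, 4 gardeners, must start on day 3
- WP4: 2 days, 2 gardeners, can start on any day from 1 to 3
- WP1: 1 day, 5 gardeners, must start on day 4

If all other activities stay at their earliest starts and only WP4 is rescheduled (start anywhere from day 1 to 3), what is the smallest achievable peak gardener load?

12

WP4@1: d1:14  d2:12  d3:9  d4:10 → peak 14
WP4@2: d1:12  d2:12  d3:11  d4:10 → peak 12
WP4@3: d1:12  d2:10  d3:11  d4:12 → peak 12
Best is WP4@2, peak 12.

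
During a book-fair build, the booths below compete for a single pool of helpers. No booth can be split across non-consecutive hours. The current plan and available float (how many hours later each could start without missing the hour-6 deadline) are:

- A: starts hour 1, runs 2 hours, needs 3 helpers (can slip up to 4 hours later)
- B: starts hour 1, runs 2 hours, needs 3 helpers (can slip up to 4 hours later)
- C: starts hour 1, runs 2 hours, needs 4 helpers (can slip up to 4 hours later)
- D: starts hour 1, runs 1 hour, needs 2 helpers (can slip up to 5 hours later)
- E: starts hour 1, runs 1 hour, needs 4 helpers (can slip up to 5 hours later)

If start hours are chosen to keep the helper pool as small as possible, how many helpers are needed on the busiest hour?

Early-start (A@1, B@1, C@1, D@1, E@1) gives peak 16: h1:16  h2:10  h3:0  h4:0  h5:0  h6:0.
Shift C→3, D→3, E→5.
Schedule A@1, B@1, C@3, D@3, E@5: h1:6  h2:6  h3:6  h4:4  h5:4  h6:0 — peak 6.

6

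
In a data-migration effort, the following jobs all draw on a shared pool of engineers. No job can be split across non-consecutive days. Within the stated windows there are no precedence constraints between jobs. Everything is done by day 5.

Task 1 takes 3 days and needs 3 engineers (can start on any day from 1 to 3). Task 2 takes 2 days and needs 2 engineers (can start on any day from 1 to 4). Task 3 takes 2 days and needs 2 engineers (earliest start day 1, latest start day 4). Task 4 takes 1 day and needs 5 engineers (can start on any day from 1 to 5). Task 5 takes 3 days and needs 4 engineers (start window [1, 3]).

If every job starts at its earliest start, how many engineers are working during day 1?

16

At early start, day 1 has: Task 1, Task 2, Task 3, Task 4, Task 5.
Demand: 3 + 2 + 2 + 5 + 4 = 16.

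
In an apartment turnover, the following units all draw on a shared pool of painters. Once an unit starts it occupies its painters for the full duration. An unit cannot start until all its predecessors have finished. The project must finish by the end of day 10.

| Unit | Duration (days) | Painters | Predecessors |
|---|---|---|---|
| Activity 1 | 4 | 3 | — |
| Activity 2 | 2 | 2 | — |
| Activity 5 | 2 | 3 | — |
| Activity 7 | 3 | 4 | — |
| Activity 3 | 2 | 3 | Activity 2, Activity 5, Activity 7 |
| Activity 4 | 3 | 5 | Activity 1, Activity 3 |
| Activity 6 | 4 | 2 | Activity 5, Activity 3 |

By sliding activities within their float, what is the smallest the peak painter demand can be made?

7

Early-start (Activity 1@1, Activity 2@1, Activity 5@1, Activity 7@1, Activity 3@4, Activity 4@6, Activity 6@6) gives peak 12: d1:12  d2:12  d3:7  d4:6  d5:3  d6:7  d7:7  d8:7  d9:2  d10:0.
Shift Activity 1→4, Activity 5→3, Activity 3→5, Activity 4→8, Activity 6→7.
Schedule Activity 1@4, Activity 2@1, Activity 5@3, Activity 7@1, Activity 3@5, Activity 4@8, Activity 6@7: d1:6  d2:6  d3:7  d4:6  d5:6  d6:6  d7:5  d8:7  d9:7  d10:7 — peak 7.
Total painter-days = 63 over 10 days ⇒ peak ≥ ⌈63/10⌉ = 7, so 7 is optimal.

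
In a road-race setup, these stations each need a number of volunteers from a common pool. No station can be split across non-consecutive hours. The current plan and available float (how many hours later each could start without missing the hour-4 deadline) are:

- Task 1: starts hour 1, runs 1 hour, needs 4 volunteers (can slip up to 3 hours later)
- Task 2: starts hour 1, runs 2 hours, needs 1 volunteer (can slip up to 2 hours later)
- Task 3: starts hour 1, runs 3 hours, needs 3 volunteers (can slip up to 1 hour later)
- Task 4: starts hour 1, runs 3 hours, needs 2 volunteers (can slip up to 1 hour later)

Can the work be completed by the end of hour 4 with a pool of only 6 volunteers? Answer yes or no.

Schedule Task 1@1, Task 2@1, Task 3@2, Task 4@2: h1:5  h2:6  h3:5  h4:5 — peak 6 ≤ 6.

yes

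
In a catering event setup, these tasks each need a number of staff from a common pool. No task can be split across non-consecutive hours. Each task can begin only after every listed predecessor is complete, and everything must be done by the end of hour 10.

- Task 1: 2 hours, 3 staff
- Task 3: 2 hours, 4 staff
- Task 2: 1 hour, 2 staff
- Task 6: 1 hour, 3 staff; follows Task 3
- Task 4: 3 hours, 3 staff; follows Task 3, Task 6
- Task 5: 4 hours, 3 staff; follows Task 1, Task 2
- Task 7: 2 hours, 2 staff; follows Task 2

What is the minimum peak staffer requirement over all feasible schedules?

6

Early-start (Task 1@1, Task 3@1, Task 2@1, Task 6@3, Task 4@4, Task 5@3, Task 7@2) gives peak 9: h1:9  h2:9  h3:8  h4:6  h5:6  h6:6  h7:0  h8:0  h9:0  h10:0.
Shift Task 3→3, Task 6→5, Task 4→6, Task 5→5.
Schedule Task 1@1, Task 3@3, Task 2@1, Task 6@5, Task 4@6, Task 5@5, Task 7@2: h1:5  h2:5  h3:6  h4:4  h5:6  h6:6  h7:6  h8:6  h9:0  h10:0 — peak 6.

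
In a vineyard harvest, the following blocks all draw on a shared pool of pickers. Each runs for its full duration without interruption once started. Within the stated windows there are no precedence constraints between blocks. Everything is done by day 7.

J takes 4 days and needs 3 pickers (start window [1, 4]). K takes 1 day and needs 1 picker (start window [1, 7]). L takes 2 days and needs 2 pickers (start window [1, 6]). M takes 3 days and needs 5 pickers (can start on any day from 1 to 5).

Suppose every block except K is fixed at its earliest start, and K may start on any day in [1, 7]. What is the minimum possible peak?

10

K@1: d1:11  d2:10  d3:8  d4:3  d5:0  d6:0  d7:0 → peak 11
K@2: d1:10  d2:11  d3:8  d4:3  d5:0  d6:0  d7:0 → peak 11
K@3: d1:10  d2:10  d3:9  d4:3  d5:0  d6:0  d7:0 → peak 10
K@4: d1:10  d2:10  d3:8  d4:4  d5:0  d6:0  d7:0 → peak 10
K@5: d1:10  d2:10  d3:8  d4:3  d5:1  d6:0  d7:0 → peak 10
K@6: d1:10  d2:10  d3:8  d4:3  d5:0  d6:1  d7:0 → peak 10
K@7: d1:10  d2:10  d3:8  d4:3  d5:0  d6:0  d7:1 → peak 10
Best is K@3, peak 10.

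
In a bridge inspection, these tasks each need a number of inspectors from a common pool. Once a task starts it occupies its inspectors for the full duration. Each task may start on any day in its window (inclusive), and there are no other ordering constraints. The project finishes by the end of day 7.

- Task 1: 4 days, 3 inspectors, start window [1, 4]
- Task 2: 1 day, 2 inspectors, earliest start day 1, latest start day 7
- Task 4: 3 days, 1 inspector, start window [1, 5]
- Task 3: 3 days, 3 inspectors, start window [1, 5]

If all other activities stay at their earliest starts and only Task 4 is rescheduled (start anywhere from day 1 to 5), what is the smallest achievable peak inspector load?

Task 4@1: d1:9  d2:7  d3:7  d4:3  d5:0  d6:0  d7:0 → peak 9
Task 4@2: d1:8  d2:7  d3:7  d4:4  d5:0  d6:0  d7:0 → peak 8
Task 4@3: d1:8  d2:6  d3:7  d4:4  d5:1  d6:0  d7:0 → peak 8
Task 4@4: d1:8  d2:6  d3:6  d4:4  d5:1  d6:1  d7:0 → peak 8
Task 4@5: d1:8  d2:6  d3:6  d4:3  d5:1  d6:1  d7:1 → peak 8
Best is Task 4@2, peak 8.

8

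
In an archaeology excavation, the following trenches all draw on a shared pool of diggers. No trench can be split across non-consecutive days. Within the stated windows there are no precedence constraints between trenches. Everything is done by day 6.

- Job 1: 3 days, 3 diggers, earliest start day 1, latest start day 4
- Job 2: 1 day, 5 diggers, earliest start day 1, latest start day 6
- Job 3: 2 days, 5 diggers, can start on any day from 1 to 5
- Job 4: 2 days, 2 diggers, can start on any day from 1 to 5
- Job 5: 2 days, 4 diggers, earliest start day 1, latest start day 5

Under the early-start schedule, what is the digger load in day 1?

19

At early start, day 1 has: Job 1, Job 2, Job 3, Job 4, Job 5.
Demand: 3 + 5 + 5 + 2 + 4 = 19.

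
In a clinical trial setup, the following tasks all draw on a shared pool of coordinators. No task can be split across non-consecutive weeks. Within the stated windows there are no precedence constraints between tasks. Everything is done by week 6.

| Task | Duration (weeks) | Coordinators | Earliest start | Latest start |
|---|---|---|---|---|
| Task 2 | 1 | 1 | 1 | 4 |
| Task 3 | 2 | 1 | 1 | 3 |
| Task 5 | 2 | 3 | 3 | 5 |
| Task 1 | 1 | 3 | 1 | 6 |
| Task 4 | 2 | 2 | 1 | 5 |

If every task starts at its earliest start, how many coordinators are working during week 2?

3

At early start, week 2 has: Task 3, Task 4.
Demand: 1 + 2 = 3.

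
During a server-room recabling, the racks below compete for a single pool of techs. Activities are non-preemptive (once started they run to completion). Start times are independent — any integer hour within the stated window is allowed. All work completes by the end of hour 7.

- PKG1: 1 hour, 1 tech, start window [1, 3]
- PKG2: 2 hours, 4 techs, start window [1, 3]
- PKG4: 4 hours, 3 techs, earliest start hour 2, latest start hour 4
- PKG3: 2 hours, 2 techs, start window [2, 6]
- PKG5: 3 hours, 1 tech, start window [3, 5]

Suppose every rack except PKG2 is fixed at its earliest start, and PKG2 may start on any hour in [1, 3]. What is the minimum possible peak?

PKG2@1: h1:5  h2:9  h3:6  h4:4  h5:4  h6:0  h7:0 → peak 9
PKG2@2: h1:1  h2:9  h3:10  h4:4  h5:4  h6:0  h7:0 → peak 10
PKG2@3: h1:1  h2:5  h3:10  h4:8  h5:4  h6:0  h7:0 → peak 10
Best is PKG2@1, peak 9.

9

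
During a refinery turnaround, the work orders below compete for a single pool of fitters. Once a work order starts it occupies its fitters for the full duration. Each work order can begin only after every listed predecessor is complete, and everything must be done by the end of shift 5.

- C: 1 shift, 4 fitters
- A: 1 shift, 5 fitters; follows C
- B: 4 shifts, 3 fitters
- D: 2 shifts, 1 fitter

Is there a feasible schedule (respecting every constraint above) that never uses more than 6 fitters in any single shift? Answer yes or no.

no

The minimum achievable peak is 7; 6 < 7, so no feasible schedule stays within the cap.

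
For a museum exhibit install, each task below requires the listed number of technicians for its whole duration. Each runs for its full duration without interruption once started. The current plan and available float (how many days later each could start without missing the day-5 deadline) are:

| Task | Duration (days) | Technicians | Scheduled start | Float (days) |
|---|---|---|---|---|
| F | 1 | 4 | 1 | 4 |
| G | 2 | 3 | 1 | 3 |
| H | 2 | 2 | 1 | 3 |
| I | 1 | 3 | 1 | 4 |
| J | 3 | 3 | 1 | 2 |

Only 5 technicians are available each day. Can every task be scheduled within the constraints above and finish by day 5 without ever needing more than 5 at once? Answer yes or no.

Total technician-days = 26; over 5 days the average is 26/5 > 5, so some day must exceed 5.

no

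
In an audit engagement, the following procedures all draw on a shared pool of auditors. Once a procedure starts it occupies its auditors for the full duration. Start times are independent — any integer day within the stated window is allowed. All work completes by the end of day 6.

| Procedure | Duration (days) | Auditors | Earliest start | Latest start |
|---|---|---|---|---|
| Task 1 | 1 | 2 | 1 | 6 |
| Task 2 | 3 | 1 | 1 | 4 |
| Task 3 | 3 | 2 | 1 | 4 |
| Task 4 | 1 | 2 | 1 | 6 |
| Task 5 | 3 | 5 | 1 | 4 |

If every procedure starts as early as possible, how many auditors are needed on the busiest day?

12

Early-start schedule: Task 1@1, Task 2@1, Task 3@1, Task 4@1, Task 5@1.
Load per day: day 1: 12, day 2: 8, day 3: 8, day 4: 0, day 5: 0, day 6: 0.
Peak is 12.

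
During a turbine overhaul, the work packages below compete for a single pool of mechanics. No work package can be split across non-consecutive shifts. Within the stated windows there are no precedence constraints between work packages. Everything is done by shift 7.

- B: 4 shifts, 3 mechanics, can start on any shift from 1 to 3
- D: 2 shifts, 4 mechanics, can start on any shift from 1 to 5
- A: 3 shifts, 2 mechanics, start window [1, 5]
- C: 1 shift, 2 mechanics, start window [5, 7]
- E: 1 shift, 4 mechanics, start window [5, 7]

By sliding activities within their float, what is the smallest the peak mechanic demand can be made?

Early-start (B@1, D@1, A@1, C@5, E@5) gives peak 9: s1:9  s2:9  s3:5  s4:3  s5:6  s6:0  s7:0.
Shift B→3, A→3, C→6, E→7.
Schedule B@3, D@1, A@3, C@6, E@7: s1:4  s2:4  s3:5  s4:5  s5:5  s6:5  s7:4 — peak 5.
Total mechanic-shifts = 32 over 7 shifts ⇒ peak ≥ ⌈32/7⌉ = 5, so 5 is optimal.

5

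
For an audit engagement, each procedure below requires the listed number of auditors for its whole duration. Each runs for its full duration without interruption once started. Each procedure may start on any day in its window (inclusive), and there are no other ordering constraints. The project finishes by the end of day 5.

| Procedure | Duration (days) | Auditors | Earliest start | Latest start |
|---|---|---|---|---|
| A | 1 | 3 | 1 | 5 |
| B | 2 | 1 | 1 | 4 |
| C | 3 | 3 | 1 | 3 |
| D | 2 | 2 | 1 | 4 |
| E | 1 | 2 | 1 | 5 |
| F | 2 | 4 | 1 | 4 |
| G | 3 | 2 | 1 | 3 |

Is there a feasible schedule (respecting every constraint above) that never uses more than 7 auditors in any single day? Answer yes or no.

yes

Schedule A@1, B@1, C@3, D@2, E@2, F@4, G@1: d1:6  d2:7  d3:7  d4:7  d5:7 — peak 7 ≤ 7.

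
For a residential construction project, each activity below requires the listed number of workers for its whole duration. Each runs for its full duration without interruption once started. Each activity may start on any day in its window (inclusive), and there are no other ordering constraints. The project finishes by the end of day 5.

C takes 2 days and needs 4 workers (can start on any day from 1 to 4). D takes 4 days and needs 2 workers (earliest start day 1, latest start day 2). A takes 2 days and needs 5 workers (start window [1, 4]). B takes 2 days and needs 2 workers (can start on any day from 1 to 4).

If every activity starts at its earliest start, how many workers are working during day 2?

13

At early start, day 2 has: C, D, A, B.
Demand: 4 + 2 + 5 + 2 = 13.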